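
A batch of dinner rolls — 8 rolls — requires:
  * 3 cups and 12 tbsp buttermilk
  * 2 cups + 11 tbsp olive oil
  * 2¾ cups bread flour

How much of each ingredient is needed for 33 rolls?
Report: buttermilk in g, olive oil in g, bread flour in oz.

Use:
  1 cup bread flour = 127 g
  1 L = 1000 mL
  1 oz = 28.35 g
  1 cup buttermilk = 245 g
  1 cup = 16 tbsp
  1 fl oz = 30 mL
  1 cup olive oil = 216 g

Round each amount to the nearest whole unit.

Scaling factor: 33/8 = 4.125.
buttermilk: (3 cup + 12 tbsp = 3.75 cup) × 33/8 × 245 g/cup ≈ 3790 g
olive oil: (2 cup + 11 tbsp = 2.6875 cup) × 33/8 × 216 g/cup ≈ 2395 g
bread flour: 2.75 cup × 33/8 × 127 g/cup ÷ 28.35 g/oz ≈ 51 oz

buttermilk: 3790 g; olive oil: 2395 g; bread flour: 51 oz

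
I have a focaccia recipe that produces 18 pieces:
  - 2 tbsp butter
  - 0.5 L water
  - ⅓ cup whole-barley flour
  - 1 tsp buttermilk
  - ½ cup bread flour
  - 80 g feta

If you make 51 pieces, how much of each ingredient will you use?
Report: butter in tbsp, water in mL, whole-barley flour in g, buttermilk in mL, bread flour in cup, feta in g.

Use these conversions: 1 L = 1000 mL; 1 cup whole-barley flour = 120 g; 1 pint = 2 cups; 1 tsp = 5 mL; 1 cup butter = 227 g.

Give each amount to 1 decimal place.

Scaling factor: 51/18 = 17/6.
butter: 2 tbsp × 17/6 ≈ 5.7 tbsp
water: 0.5 L × 17/6 × 1000 mL/L ≈ 1416.7 mL
whole-barley flour: 1/3 cup × 17/6 × 120 g/cup ≈ 113.3 g
buttermilk: 1 tsp × 17/6 × 5 mL/tsp ≈ 14.2 mL
bread flour: 0.5 cup × 17/6 ≈ 1.4 cup
feta: 80 g × 17/6 ≈ 226.7 g

butter: 5.7 tbsp; water: 1416.7 mL; whole-barley flour: 113.3 g; buttermilk: 14.2 mL; bread flour: 1.4 cup; feta: 226.7 g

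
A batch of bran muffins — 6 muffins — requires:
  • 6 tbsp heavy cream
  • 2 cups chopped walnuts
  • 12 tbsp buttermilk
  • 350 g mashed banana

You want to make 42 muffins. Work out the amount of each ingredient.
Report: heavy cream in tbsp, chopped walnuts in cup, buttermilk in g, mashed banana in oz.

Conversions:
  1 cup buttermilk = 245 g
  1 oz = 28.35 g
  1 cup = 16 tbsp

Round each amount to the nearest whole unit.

heavy cream: 42 tbsp; chopped walnuts: 14 cup; buttermilk: 1286 g; mashed banana: 86 oz

Scaling factor: 42/6 = 7.
heavy cream: 6 tbsp × 7 = 42 tbsp
chopped walnuts: 2 cup × 7 = 14 cup
buttermilk: 12 tbsp × 7 ÷ 16 tbsp/cup × 245 g/cup ≈ 1286 g
mashed banana: 350 g × 7 ÷ 28.35 g/oz ≈ 86 oz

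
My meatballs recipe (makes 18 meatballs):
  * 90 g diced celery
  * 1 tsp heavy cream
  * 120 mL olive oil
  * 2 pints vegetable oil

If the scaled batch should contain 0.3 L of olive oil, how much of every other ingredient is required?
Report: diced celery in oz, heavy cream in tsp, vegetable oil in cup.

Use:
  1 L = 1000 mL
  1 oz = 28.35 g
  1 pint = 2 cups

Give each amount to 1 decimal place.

diced celery: 7.9 oz; heavy cream: 2.5 tsp; vegetable oil: 10.0 cup

The original recipe has 0.12 L of olive oil, so the scaling factor is 0.3 ÷ 0.12 = 5/2 = 2.5.
diced celery: 90 g × 5/2 ÷ 28.35 g/oz ≈ 7.9 oz
heavy cream: 1 tsp × 5/2 = 2.5 tsp
vegetable oil: 2 pint × 5/2 × 2 cup/pint = 10.0 cup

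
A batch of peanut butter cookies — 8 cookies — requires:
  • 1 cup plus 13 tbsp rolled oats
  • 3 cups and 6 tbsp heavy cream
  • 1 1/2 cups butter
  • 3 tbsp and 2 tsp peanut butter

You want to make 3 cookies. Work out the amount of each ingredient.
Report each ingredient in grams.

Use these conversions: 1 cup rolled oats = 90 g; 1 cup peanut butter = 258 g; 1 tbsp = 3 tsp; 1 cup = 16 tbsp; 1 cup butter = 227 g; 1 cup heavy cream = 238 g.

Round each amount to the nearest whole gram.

Scaling factor: 3/8 = 0.375.
rolled oats: (1 cup + 13 tbsp = 1.8125 cup) × 3/8 × 90 g/cup ≈ 61 g
heavy cream: (3 cup + 6 tbsp = 3.375 cup) × 3/8 × 238 g/cup ≈ 301 g
butter: 1.5 cup × 3/8 × 227 g/cup ≈ 128 g
peanut butter: (3 tbsp + 2 tsp = 11/3 tbsp) × 3/8 ÷ 16 tbsp/cup × 258 g/cup ≈ 22 g

rolled oats: 61 g; heavy cream: 301 g; butter: 128 g; peanut butter: 22 g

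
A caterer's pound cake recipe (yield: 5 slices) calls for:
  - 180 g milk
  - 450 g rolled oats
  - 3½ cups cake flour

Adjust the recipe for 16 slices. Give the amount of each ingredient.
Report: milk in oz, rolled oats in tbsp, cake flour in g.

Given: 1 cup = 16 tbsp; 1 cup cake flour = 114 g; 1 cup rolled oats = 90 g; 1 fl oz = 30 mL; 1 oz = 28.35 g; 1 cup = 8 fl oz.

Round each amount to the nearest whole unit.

Scaling factor: 16/5 = 3.2.
milk: 180 g × 16/5 ÷ 28.35 g/oz ≈ 20 oz
rolled oats: 450 g × 16/5 ÷ 90 g/cup × 16 tbsp/cup = 256 tbsp
cake flour: 3.5 cup × 16/5 × 114 g/cup ≈ 1277 g

milk: 20 oz; rolled oats: 256 tbsp; cake flour: 1277 g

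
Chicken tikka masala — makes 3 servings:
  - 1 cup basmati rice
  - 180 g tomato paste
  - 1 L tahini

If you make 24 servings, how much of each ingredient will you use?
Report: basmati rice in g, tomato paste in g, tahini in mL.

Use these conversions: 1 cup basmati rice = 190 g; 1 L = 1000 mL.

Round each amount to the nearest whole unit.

Scaling factor: 24/3 = 8.
basmati rice: 1 cup × 8 × 190 g/cup = 1520 g
tomato paste: 180 g × 8 = 1440 g
tahini: 1 L × 8 × 1000 mL/L = 8000 mL

basmati rice: 1520 g; tomato paste: 1440 g; tahini: 8000 mL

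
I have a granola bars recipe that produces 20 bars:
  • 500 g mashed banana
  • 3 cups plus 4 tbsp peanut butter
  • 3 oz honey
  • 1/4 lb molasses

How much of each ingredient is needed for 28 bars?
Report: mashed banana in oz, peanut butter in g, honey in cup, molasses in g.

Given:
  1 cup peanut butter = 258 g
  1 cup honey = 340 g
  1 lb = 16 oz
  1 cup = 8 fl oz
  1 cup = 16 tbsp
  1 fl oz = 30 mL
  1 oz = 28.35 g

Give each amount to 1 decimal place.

mashed banana: 24.7 oz; peanut butter: 1173.9 g; honey: 0.4 cup; molasses: 158.8 g

Scaling factor: 28/20 = 7/5 = 1.4.
mashed banana: 500 g × 7/5 ÷ 28.35 g/oz ≈ 24.7 oz
peanut butter: (3 cup + 4 tbsp = 3.25 cup) × 7/5 × 258 g/cup = 1173.9 g
honey: 3 oz × 7/5 × 28.35 g/oz ÷ 340 g/cup ≈ 0.4 cup
molasses: 0.25 lb × 7/5 × 16 oz/lb × 28.35 g/oz ≈ 158.8 g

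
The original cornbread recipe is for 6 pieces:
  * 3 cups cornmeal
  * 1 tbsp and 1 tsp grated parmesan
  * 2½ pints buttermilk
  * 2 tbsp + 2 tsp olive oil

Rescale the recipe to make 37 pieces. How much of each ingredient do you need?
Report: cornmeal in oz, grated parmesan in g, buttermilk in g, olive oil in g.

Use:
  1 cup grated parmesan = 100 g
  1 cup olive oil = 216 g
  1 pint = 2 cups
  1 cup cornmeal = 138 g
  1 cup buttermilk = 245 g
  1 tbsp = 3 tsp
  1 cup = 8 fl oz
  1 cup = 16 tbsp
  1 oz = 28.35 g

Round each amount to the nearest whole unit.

cornmeal: 90 oz; grated parmesan: 51 g; buttermilk: 7554 g; olive oil: 222 g

Scaling factor: 37/6.
cornmeal: 3 cup × 37/6 × 138 g/cup ÷ 28.35 g/oz ≈ 90 oz
grated parmesan: (1 tbsp + 1 tsp = 4/3 tbsp) × 37/6 ÷ 16 tbsp/cup × 100 g/cup ≈ 51 g
buttermilk: 2.5 pint × 37/6 × 2 cup/pint × 245 g/cup ≈ 7554 g
olive oil: (2 tbsp + 2 tsp = 8/3 tbsp) × 37/6 ÷ 16 tbsp/cup × 216 g/cup = 222 g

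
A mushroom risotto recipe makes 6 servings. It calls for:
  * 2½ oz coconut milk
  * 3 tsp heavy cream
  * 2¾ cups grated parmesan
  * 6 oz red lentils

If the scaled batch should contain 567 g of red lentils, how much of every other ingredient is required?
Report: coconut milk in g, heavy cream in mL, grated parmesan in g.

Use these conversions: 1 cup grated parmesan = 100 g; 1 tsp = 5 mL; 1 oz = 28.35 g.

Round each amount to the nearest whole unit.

The original recipe has 170.1 g of red lentils, so the scaling factor is 567 ÷ 170.1 = 10/3.
coconut milk: 2.5 oz × 10/3 × 28.35 g/oz ≈ 236 g
heavy cream: 3 tsp × 10/3 × 5 mL/tsp = 50 mL
grated parmesan: 2.75 cup × 10/3 × 100 g/cup ≈ 917 g

coconut milk: 236 g; heavy cream: 50 mL; grated parmesan: 917 g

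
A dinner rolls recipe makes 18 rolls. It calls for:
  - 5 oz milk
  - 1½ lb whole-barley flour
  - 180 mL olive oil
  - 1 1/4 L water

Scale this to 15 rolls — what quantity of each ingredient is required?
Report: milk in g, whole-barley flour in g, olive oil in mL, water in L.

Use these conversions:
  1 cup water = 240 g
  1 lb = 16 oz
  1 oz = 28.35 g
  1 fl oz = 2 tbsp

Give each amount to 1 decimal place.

Scaling factor: 15/18 = 5/6.
milk: 5 oz × 5/6 × 28.35 g/oz ≈ 118.1 g
whole-barley flour: 1.5 lb × 5/6 × 16 oz/lb × 28.35 g/oz = 567.0 g
olive oil: 180 mL × 5/6 = 150.0 mL
water: 1.25 L × 5/6 ≈ 1.0 L

milk: 118.1 g; whole-barley flour: 567.0 g; olive oil: 150.0 mL; water: 1.0 L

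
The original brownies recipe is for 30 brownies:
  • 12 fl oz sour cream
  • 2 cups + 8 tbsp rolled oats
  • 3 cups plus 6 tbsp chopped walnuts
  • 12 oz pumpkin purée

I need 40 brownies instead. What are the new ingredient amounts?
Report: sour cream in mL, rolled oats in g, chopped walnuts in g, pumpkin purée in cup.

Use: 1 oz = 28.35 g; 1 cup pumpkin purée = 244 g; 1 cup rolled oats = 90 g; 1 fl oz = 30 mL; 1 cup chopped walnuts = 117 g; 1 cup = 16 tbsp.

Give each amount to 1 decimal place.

Scaling factor: 40/30 = 4/3.
sour cream: 12 fl oz × 4/3 × 30 mL/fl oz = 480.0 mL
rolled oats: (2 cup + 8 tbsp = 2.5 cup) × 4/3 × 90 g/cup = 300.0 g
chopped walnuts: (3 cup + 6 tbsp = 3.375 cup) × 4/3 × 117 g/cup = 526.5 g
pumpkin purée: 12 oz × 4/3 × 28.35 g/oz ÷ 244 g/cup ≈ 1.9 cup

sour cream: 480.0 mL; rolled oats: 300.0 g; chopped walnuts: 526.5 g; pumpkin purée: 1.9 cup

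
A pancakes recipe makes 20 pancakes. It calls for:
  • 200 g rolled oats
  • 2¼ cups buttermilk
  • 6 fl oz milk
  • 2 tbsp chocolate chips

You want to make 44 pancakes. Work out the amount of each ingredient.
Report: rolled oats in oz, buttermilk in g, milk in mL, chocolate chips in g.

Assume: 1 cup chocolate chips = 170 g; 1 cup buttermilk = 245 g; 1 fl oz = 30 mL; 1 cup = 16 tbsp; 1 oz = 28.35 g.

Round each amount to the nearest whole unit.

rolled oats: 16 oz; buttermilk: 1213 g; milk: 396 mL; chocolate chips: 47 g

Scaling factor: 44/20 = 11/5 = 2.2.
rolled oats: 200 g × 11/5 ÷ 28.35 g/oz ≈ 16 oz
buttermilk: 2.25 cup × 11/5 × 245 g/cup ≈ 1213 g
milk: 6 fl oz × 11/5 × 30 mL/fl oz = 396 mL
chocolate chips: 2 tbsp × 11/5 ÷ 16 tbsp/cup × 170 g/cup ≈ 47 g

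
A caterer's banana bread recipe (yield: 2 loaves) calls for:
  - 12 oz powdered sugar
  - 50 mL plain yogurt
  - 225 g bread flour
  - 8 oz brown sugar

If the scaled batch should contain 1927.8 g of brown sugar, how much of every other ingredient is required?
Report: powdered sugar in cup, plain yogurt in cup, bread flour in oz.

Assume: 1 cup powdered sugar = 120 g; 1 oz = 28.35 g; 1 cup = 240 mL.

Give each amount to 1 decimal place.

powdered sugar: 24.1 cup; plain yogurt: 1.8 cup; bread flour: 67.5 oz

The original recipe has 226.8 g of brown sugar, so the scaling factor is 1927.8 ÷ 226.8 = 17/2 = 8.5.
powdered sugar: 12 oz × 17/2 × 28.35 g/oz ÷ 120 g/cup ≈ 24.1 cup
plain yogurt: 50 mL × 17/2 ÷ 240 mL/cup ≈ 1.8 cup
bread flour: 225 g × 17/2 ÷ 28.35 g/oz ≈ 67.5 oz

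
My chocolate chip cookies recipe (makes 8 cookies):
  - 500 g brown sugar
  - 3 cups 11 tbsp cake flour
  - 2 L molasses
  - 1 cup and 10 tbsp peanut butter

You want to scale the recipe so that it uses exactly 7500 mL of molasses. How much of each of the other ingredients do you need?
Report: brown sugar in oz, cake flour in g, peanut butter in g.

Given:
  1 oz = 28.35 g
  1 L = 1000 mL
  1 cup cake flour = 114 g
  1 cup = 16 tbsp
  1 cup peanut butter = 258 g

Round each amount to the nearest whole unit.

The original recipe has 2000 mL of molasses, so the scaling factor is 7500 ÷ 2000 = 15/4 = 3.75.
brown sugar: 500 g × 15/4 ÷ 28.35 g/oz ≈ 66 oz
cake flour: (3 cup + 11 tbsp = 3.6875 cup) × 15/4 × 114 g/cup ≈ 1576 g
peanut butter: (1 cup + 10 tbsp = 1.625 cup) × 15/4 × 258 g/cup ≈ 1572 g

brown sugar: 66 oz; cake flour: 1576 g; peanut butter: 1572 g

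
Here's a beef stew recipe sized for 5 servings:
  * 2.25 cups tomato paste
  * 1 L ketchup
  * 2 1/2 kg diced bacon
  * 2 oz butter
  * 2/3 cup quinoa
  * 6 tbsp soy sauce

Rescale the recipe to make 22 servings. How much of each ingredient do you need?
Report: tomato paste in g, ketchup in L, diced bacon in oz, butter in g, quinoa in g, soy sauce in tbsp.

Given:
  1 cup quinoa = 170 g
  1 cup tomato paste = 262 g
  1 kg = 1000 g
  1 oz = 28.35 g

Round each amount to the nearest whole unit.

tomato paste: 2594 g; ketchup: 4 L; diced bacon: 388 oz; butter: 249 g; quinoa: 499 g; soy sauce: 26 tbsp

Scaling factor: 22/5 = 4.4.
tomato paste: 2.25 cup × 22/5 × 262 g/cup ≈ 2594 g
ketchup: 1 L × 22/5 ≈ 4 L
diced bacon: 2.5 kg × 22/5 × 1000 g/kg ÷ 28.35 g/oz ≈ 388 oz
butter: 2 oz × 22/5 × 28.35 g/oz ≈ 249 g
quinoa: 2/3 cup × 22/5 × 170 g/cup ≈ 499 g
soy sauce: 6 tbsp × 22/5 ≈ 26 tbsp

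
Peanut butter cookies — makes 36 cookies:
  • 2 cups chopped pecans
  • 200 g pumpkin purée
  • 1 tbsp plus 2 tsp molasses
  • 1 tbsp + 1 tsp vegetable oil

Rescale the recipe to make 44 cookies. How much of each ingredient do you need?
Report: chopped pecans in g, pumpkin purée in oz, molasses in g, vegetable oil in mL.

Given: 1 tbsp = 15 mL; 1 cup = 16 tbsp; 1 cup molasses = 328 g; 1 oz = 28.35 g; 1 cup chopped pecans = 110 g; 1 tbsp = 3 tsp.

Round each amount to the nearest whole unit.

chopped pecans: 269 g; pumpkin purée: 9 oz; molasses: 42 g; vegetable oil: 24 mL

Scaling factor: 44/36 = 11/9.
chopped pecans: 2 cup × 11/9 × 110 g/cup ≈ 269 g
pumpkin purée: 200 g × 11/9 ÷ 28.35 g/oz ≈ 9 oz
molasses: (1 tbsp + 2 tsp = 5/3 tbsp) × 11/9 ÷ 16 tbsp/cup × 328 g/cup ≈ 42 g
vegetable oil: (1 tbsp + 1 tsp = 4/3 tbsp) × 11/9 × 15 mL/tbsp ≈ 24 mL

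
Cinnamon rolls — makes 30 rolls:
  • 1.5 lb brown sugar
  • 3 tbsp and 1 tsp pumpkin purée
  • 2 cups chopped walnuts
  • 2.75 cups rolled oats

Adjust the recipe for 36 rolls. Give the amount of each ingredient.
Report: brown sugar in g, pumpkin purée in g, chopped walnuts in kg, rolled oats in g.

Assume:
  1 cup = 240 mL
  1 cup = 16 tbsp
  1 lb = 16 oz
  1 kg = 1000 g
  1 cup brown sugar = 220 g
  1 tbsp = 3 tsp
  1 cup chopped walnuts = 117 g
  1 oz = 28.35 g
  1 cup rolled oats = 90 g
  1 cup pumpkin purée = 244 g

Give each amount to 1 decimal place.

brown sugar: 816.5 g; pumpkin purée: 61.0 g; chopped walnuts: 0.3 kg; rolled oats: 297.0 g

Scaling factor: 36/30 = 6/5 = 1.2.
brown sugar: 1.5 lb × 6/5 × 16 oz/lb × 28.35 g/oz ≈ 816.5 g
pumpkin purée: (3 tbsp + 1 tsp = 10/3 tbsp) × 6/5 ÷ 16 tbsp/cup × 244 g/cup = 61.0 g
chopped walnuts: 2 cup × 6/5 × 117 g/cup ÷ 1000 g/kg ≈ 0.3 kg
rolled oats: 2.75 cup × 6/5 × 90 g/cup = 297.0 g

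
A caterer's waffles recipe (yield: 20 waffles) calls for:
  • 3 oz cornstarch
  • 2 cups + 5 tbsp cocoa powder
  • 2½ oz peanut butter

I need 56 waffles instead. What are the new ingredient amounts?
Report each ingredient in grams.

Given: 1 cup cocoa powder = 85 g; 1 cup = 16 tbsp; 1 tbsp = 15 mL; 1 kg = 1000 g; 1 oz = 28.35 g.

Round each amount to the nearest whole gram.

cornstarch: 238 g; cocoa powder: 550 g; peanut butter: 198 g

Scaling factor: 56/20 = 14/5 = 2.8.
cornstarch: 3 oz × 14/5 × 28.35 g/oz ≈ 238 g
cocoa powder: (2 cup + 5 tbsp = 2.3125 cup) × 14/5 × 85 g/cup ≈ 550 g
peanut butter: 2.5 oz × 14/5 × 28.35 g/oz ≈ 198 g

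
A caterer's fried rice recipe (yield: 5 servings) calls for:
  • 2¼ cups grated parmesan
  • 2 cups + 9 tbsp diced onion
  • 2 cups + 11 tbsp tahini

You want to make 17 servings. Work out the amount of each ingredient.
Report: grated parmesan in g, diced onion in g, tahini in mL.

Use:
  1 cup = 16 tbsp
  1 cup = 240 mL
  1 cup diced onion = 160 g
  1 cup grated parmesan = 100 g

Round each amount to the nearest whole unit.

grated parmesan: 765 g; diced onion: 1394 g; tahini: 2193 mL

Scaling factor: 17/5 = 3.4.
grated parmesan: 2.25 cup × 17/5 × 100 g/cup = 765 g
diced onion: (2 cup + 9 tbsp = 2.5625 cup) × 17/5 × 160 g/cup = 1394 g
tahini: (2 cup + 11 tbsp = 2.6875 cup) × 17/5 × 240 mL/cup = 2193 mL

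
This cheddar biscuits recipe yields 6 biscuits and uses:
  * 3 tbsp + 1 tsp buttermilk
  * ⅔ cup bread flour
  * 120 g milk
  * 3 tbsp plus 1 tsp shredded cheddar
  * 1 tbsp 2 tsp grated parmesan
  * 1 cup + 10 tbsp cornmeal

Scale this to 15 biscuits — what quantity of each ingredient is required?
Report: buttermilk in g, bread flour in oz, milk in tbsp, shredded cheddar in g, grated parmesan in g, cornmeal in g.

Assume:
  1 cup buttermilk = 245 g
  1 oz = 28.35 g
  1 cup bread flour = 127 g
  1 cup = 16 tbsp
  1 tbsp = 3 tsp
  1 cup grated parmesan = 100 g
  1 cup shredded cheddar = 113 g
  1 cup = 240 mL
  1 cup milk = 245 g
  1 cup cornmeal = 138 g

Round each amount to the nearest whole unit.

Scaling factor: 15/6 = 5/2 = 2.5.
buttermilk: (3 tbsp + 1 tsp = 10/3 tbsp) × 5/2 ÷ 16 tbsp/cup × 245 g/cup ≈ 128 g
bread flour: 2/3 cup × 5/2 × 127 g/cup ÷ 28.35 g/oz ≈ 7 oz
milk: 120 g × 5/2 ÷ 245 g/cup × 16 tbsp/cup ≈ 20 tbsp
shredded cheddar: (3 tbsp + 1 tsp = 10/3 tbsp) × 5/2 ÷ 16 tbsp/cup × 113 g/cup ≈ 59 g
grated parmesan: (1 tbsp + 2 tsp = 5/3 tbsp) × 5/2 ÷ 16 tbsp/cup × 100 g/cup ≈ 26 g
cornmeal: (1 cup + 10 tbsp = 1.625 cup) × 5/2 × 138 g/cup ≈ 561 g

buttermilk: 128 g; bread flour: 7 oz; milk: 20 tbsp; shredded cheddar: 59 g; grated parmesan: 26 g; cornmeal: 561 g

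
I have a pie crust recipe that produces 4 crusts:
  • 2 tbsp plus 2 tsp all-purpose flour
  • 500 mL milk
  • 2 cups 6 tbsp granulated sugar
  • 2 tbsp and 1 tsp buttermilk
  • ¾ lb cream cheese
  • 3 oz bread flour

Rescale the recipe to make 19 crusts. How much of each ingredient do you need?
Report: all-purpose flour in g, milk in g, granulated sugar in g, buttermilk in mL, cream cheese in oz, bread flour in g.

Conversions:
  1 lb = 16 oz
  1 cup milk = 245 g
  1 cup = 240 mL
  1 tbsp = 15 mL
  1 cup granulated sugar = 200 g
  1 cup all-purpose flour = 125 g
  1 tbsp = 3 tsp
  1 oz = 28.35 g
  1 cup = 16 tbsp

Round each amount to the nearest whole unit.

all-purpose flour: 99 g; milk: 2424 g; granulated sugar: 2256 g; buttermilk: 166 mL; cream cheese: 57 oz; bread flour: 404 g

Scaling factor: 19/4 = 4.75.
all-purpose flour: (2 tbsp + 2 tsp = 8/3 tbsp) × 19/4 ÷ 16 tbsp/cup × 125 g/cup ≈ 99 g
milk: 500 mL × 19/4 ÷ 240 mL/cup × 245 g/cup ≈ 2424 g
granulated sugar: (2 cup + 6 tbsp = 2.375 cup) × 19/4 × 200 g/cup ≈ 2256 g
buttermilk: (2 tbsp + 1 tsp = 7/3 tbsp) × 19/4 × 15 mL/tbsp ≈ 166 mL
cream cheese: 0.75 lb × 19/4 × 16 oz/lb = 57 oz
bread flour: 3 oz × 19/4 × 28.35 g/oz ≈ 404 g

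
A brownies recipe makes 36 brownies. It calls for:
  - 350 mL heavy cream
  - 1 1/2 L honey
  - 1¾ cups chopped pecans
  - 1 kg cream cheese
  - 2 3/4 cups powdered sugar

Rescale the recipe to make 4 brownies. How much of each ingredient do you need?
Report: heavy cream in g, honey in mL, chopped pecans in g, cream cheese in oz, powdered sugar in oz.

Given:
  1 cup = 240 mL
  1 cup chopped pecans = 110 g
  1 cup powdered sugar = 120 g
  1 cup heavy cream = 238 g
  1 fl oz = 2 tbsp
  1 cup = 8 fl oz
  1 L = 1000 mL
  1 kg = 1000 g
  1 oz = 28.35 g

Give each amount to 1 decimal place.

heavy cream: 38.6 g; honey: 166.7 mL; chopped pecans: 21.4 g; cream cheese: 3.9 oz; powdered sugar: 1.3 oz

Scaling factor: 4/36 = 1/9.
heavy cream: 350 mL × 1/9 ÷ 240 mL/cup × 238 g/cup ≈ 38.6 g
honey: 1.5 L × 1/9 × 1000 mL/L ≈ 166.7 mL
chopped pecans: 1.75 cup × 1/9 × 110 g/cup ≈ 21.4 g
cream cheese: 1 kg × 1/9 × 1000 g/kg ÷ 28.35 g/oz ≈ 3.9 oz
powdered sugar: 2.75 cup × 1/9 × 120 g/cup ÷ 28.35 g/oz ≈ 1.3 oz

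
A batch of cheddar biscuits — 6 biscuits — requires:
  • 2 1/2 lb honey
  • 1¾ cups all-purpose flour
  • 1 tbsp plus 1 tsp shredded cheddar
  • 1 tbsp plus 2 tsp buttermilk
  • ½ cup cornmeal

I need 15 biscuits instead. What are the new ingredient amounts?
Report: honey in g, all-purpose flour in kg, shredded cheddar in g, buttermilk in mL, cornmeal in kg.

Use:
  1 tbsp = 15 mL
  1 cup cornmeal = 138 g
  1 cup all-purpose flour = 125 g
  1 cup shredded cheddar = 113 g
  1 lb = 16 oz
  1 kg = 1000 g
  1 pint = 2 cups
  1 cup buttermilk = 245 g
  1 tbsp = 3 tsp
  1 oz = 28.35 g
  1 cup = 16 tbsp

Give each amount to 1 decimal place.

Scaling factor: 15/6 = 5/2 = 2.5.
honey: 2.5 lb × 5/2 × 16 oz/lb × 28.35 g/oz = 2835.0 g
all-purpose flour: 1.75 cup × 5/2 × 125 g/cup ÷ 1000 g/kg ≈ 0.5 kg
shredded cheddar: (1 tbsp + 1 tsp = 4/3 tbsp) × 5/2 ÷ 16 tbsp/cup × 113 g/cup ≈ 23.5 g
buttermilk: (1 tbsp + 2 tsp = 5/3 tbsp) × 5/2 × 15 mL/tbsp = 62.5 mL
cornmeal: 0.5 cup × 5/2 × 138 g/cup ÷ 1000 g/kg ≈ 0.2 kg

honey: 2835.0 g; all-purpose flour: 0.5 kg; shredded cheddar: 23.5 g; buttermilk: 62.5 mL; cornmeal: 0.2 kg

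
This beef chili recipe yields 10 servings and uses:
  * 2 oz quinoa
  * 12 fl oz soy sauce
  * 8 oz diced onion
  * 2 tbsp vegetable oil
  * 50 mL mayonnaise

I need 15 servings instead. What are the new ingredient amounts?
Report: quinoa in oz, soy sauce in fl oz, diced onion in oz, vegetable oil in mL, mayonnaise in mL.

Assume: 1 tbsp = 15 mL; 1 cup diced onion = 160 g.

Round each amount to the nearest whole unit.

Scaling factor: 15/10 = 3/2 = 1.5.
quinoa: 2 oz × 3/2 = 3 oz
soy sauce: 12 fl oz × 3/2 = 18 fl oz
diced onion: 8 oz × 3/2 = 12 oz
vegetable oil: 2 tbsp × 3/2 × 15 mL/tbsp = 45 mL
mayonnaise: 50 mL × 3/2 = 75 mL

quinoa: 3 oz; soy sauce: 18 fl oz; diced onion: 12 oz; vegetable oil: 45 mL; mayonnaise: 75 mL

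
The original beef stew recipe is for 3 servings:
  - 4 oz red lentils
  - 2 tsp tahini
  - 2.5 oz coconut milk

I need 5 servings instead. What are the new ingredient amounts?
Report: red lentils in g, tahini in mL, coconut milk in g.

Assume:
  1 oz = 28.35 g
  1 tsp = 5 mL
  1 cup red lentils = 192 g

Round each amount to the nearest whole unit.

red lentils: 189 g; tahini: 17 mL; coconut milk: 118 g

Scaling factor: 5/3.
red lentils: 4 oz × 5/3 × 28.35 g/oz = 189 g
tahini: 2 tsp × 5/3 × 5 mL/tsp ≈ 17 mL
coconut milk: 2.5 oz × 5/3 × 28.35 g/oz ≈ 118 g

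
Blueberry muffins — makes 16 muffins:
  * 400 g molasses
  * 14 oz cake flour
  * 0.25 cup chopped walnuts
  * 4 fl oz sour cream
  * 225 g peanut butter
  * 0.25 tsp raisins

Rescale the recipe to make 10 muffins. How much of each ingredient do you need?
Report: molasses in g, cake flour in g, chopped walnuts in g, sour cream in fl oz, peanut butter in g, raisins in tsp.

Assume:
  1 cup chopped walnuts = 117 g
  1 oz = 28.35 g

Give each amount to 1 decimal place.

Scaling factor: 10/16 = 5/8 = 0.625.
molasses: 400 g × 5/8 = 250.0 g
cake flour: 14 oz × 5/8 × 28.35 g/oz ≈ 248.1 g
chopped walnuts: 0.25 cup × 5/8 × 117 g/cup ≈ 18.3 g
sour cream: 4 fl oz × 5/8 = 2.5 fl oz
peanut butter: 225 g × 5/8 ≈ 140.6 g
raisins: 0.25 tsp × 5/8 ≈ 0.2 tsp

molasses: 250.0 g; cake flour: 248.1 g; chopped walnuts: 18.3 g; sour cream: 2.5 fl oz; peanut butter: 140.6 g; raisins: 0.2 tsp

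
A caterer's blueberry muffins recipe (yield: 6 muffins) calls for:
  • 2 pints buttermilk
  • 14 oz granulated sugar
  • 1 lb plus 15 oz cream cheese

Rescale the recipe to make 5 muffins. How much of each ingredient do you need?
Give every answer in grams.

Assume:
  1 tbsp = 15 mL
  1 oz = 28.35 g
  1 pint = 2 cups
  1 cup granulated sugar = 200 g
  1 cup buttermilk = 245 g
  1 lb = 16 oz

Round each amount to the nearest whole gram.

Scaling factor: 5/6.
buttermilk: 2 pint × 5/6 × 2 cup/pint × 245 g/cup ≈ 817 g
granulated sugar: 14 oz × 5/6 × 28.35 g/oz ≈ 331 g
cream cheese: (1 lb + 15 oz = 1.9375 lb) × 5/6 × 16 oz/lb × 28.35 g/oz ≈ 732 g

buttermilk: 817 g; granulated sugar: 331 g; cream cheese: 732 g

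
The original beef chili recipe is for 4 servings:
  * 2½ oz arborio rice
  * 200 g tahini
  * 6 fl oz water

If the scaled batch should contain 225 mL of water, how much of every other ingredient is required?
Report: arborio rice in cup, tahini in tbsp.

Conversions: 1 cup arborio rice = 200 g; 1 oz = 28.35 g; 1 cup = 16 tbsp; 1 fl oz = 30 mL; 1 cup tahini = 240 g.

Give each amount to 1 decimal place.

The original recipe has 180 mL of water, so the scaling factor is 225 ÷ 180 = 5/4 = 1.25.
arborio rice: 2.5 oz × 5/4 × 28.35 g/oz ÷ 200 g/cup ≈ 0.4 cup
tahini: 200 g × 5/4 ÷ 240 g/cup × 16 tbsp/cup ≈ 16.7 tbsp

arborio rice: 0.4 cup; tahini: 16.7 tbsp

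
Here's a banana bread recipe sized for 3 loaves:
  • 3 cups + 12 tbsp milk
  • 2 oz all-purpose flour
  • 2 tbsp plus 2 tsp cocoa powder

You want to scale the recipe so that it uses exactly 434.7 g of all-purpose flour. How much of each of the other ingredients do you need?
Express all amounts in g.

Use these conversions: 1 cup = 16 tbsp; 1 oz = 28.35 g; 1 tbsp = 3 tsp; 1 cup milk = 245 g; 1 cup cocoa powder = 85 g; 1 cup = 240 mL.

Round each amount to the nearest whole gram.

The original recipe has 56.7 g of all-purpose flour, so the scaling factor is 434.7 ÷ 56.7 = 23/3.
milk: (3 cup + 12 tbsp = 3.75 cup) × 23/3 × 245 g/cup ≈ 7044 g
cocoa powder: (2 tbsp + 2 tsp = 8/3 tbsp) × 23/3 ÷ 16 tbsp/cup × 85 g/cup ≈ 109 g

milk: 7044 g; cocoa powder: 109 g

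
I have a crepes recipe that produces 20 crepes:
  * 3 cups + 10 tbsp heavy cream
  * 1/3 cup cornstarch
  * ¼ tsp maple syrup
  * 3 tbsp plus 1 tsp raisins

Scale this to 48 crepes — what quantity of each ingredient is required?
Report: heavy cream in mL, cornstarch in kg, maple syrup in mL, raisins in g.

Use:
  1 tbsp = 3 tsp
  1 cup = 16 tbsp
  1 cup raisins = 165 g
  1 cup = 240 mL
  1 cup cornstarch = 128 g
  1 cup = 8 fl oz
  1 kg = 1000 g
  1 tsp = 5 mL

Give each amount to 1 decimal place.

heavy cream: 2088.0 mL; cornstarch: 0.1 kg; maple syrup: 3.0 mL; raisins: 82.5 g

Scaling factor: 48/20 = 12/5 = 2.4.
heavy cream: (3 cup + 10 tbsp = 3.625 cup) × 12/5 × 240 mL/cup = 2088.0 mL
cornstarch: 1/3 cup × 12/5 × 128 g/cup ÷ 1000 g/kg ≈ 0.1 kg
maple syrup: 0.25 tsp × 12/5 × 5 mL/tsp = 3.0 mL
raisins: (3 tbsp + 1 tsp = 10/3 tbsp) × 12/5 ÷ 16 tbsp/cup × 165 g/cup = 82.5 g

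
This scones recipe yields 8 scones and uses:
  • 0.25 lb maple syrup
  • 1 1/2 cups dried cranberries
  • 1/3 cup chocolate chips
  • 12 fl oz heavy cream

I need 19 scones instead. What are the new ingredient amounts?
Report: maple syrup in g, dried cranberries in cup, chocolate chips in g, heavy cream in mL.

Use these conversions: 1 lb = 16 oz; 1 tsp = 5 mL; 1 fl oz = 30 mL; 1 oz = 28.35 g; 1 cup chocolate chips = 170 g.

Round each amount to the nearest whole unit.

maple syrup: 269 g; dried cranberries: 4 cup; chocolate chips: 135 g; heavy cream: 855 mL

Scaling factor: 19/8 = 2.375.
maple syrup: 0.25 lb × 19/8 × 16 oz/lb × 28.35 g/oz ≈ 269 g
dried cranberries: 1.5 cup × 19/8 ≈ 4 cup
chocolate chips: 1/3 cup × 19/8 × 170 g/cup ≈ 135 g
heavy cream: 12 fl oz × 19/8 × 30 mL/fl oz = 855 mL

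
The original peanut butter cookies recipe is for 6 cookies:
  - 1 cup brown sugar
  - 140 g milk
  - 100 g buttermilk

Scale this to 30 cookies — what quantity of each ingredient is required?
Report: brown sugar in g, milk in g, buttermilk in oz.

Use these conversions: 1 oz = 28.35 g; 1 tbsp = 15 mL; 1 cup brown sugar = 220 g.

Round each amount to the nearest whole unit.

brown sugar: 1100 g; milk: 700 g; buttermilk: 18 oz

Scaling factor: 30/6 = 5.
brown sugar: 1 cup × 5 × 220 g/cup = 1100 g
milk: 140 g × 5 = 700 g
buttermilk: 100 g × 5 ÷ 28.35 g/oz ≈ 18 oz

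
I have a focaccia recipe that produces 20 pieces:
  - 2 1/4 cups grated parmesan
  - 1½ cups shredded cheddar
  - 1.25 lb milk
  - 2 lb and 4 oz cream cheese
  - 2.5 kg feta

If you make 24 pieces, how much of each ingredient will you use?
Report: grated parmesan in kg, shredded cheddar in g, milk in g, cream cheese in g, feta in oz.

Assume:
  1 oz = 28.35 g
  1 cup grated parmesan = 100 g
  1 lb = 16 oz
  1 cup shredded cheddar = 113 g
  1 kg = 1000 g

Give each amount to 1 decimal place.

grated parmesan: 0.3 kg; shredded cheddar: 203.4 g; milk: 680.4 g; cream cheese: 1224.7 g; feta: 105.8 oz

Scaling factor: 24/20 = 6/5 = 1.2.
grated parmesan: 2.25 cup × 6/5 × 100 g/cup ÷ 1000 g/kg ≈ 0.3 kg
shredded cheddar: 1.5 cup × 6/5 × 113 g/cup = 203.4 g
milk: 1.25 lb × 6/5 × 16 oz/lb × 28.35 g/oz = 680.4 g
cream cheese: (2 lb + 4 oz = 2.25 lb) × 6/5 × 16 oz/lb × 28.35 g/oz ≈ 1224.7 g
feta: 2.5 kg × 6/5 × 1000 g/kg ÷ 28.35 g/oz ≈ 105.8 oz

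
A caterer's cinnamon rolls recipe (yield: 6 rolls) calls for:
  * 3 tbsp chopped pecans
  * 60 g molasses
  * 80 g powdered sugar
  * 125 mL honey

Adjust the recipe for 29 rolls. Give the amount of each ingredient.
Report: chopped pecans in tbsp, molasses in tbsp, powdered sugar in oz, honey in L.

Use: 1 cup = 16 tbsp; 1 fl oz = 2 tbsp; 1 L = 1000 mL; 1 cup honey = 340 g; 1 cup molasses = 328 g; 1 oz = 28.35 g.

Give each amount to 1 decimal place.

chopped pecans: 14.5 tbsp; molasses: 14.1 tbsp; powdered sugar: 13.6 oz; honey: 0.6 L

Scaling factor: 29/6.
chopped pecans: 3 tbsp × 29/6 = 14.5 tbsp
molasses: 60 g × 29/6 ÷ 328 g/cup × 16 tbsp/cup ≈ 14.1 tbsp
powdered sugar: 80 g × 29/6 ÷ 28.35 g/oz ≈ 13.6 oz
honey: 125 mL × 29/6 ÷ 1000 mL/L ≈ 0.6 L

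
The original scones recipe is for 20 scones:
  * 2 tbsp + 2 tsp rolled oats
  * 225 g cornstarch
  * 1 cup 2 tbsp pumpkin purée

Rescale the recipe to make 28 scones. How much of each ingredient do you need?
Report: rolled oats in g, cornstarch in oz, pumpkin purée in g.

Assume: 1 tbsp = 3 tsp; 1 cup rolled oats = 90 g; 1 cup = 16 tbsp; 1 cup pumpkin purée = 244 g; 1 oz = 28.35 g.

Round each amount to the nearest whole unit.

rolled oats: 21 g; cornstarch: 11 oz; pumpkin purée: 384 g

Scaling factor: 28/20 = 7/5 = 1.4.
rolled oats: (2 tbsp + 2 tsp = 8/3 tbsp) × 7/5 ÷ 16 tbsp/cup × 90 g/cup = 21 g
cornstarch: 225 g × 7/5 ÷ 28.35 g/oz ≈ 11 oz
pumpkin purée: (1 cup + 2 tbsp = 1.125 cup) × 7/5 × 244 g/cup ≈ 384 g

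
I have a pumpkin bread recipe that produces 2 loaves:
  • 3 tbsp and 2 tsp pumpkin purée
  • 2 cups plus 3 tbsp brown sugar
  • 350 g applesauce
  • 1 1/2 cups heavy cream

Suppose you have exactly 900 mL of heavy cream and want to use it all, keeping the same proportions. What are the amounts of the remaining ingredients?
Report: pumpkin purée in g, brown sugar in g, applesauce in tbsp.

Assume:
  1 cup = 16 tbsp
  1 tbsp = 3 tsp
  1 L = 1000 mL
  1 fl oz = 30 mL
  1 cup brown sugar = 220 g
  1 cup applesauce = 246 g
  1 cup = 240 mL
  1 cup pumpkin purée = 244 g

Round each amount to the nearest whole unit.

pumpkin purée: 140 g; brown sugar: 1203 g; applesauce: 57 tbsp

The original recipe has 360 mL of heavy cream, so the scaling factor is 900 ÷ 360 = 5/2 = 2.5.
pumpkin purée: (3 tbsp + 2 tsp = 11/3 tbsp) × 5/2 ÷ 16 tbsp/cup × 244 g/cup ≈ 140 g
brown sugar: (2 cup + 3 tbsp = 2.1875 cup) × 5/2 × 220 g/cup ≈ 1203 g
applesauce: 350 g × 5/2 ÷ 246 g/cup × 16 tbsp/cup ≈ 57 tbsp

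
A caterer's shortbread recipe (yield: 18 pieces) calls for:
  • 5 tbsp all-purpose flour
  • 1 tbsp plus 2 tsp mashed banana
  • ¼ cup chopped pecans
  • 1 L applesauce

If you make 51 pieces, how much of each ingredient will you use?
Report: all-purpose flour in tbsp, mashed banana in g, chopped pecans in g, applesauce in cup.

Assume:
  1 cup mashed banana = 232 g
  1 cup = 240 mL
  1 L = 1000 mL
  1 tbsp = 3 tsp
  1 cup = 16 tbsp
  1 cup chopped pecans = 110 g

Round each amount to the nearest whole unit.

Scaling factor: 51/18 = 17/6.
all-purpose flour: 5 tbsp × 17/6 ≈ 14 tbsp
mashed banana: (1 tbsp + 2 tsp = 5/3 tbsp) × 17/6 ÷ 16 tbsp/cup × 232 g/cup ≈ 68 g
chopped pecans: 0.25 cup × 17/6 × 110 g/cup ≈ 78 g
applesauce: 1 L × 17/6 × 1000 mL/L ÷ 240 mL/cup ≈ 12 cup

all-purpose flour: 14 tbsp; mashed banana: 68 g; chopped pecans: 78 g; applesauce: 12 cup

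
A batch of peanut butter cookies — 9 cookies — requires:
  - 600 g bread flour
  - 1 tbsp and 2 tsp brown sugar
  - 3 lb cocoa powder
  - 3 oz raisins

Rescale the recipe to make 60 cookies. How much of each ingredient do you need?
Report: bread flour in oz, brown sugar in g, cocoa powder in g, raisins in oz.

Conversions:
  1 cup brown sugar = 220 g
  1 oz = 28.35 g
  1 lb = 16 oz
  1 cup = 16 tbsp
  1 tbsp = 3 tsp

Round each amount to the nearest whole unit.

Scaling factor: 60/9 = 20/3.
bread flour: 600 g × 20/3 ÷ 28.35 g/oz ≈ 141 oz
brown sugar: (1 tbsp + 2 tsp = 5/3 tbsp) × 20/3 ÷ 16 tbsp/cup × 220 g/cup ≈ 153 g
cocoa powder: 3 lb × 20/3 × 16 oz/lb × 28.35 g/oz = 9072 g
raisins: 3 oz × 20/3 = 20 oz

bread flour: 141 oz; brown sugar: 153 g; cocoa powder: 9072 g; raisins: 20 oz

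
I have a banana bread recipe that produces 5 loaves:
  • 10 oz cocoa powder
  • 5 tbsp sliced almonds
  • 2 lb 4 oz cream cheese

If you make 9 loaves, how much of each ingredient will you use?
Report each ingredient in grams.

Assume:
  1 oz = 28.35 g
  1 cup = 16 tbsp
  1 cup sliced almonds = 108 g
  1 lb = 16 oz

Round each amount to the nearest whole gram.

cocoa powder: 510 g; sliced almonds: 61 g; cream cheese: 1837 g

Scaling factor: 9/5 = 1.8.
cocoa powder: 10 oz × 9/5 × 28.35 g/oz ≈ 510 g
sliced almonds: 5 tbsp × 9/5 ÷ 16 tbsp/cup × 108 g/cup ≈ 61 g
cream cheese: (2 lb + 4 oz = 2.25 lb) × 9/5 × 16 oz/lb × 28.35 g/oz ≈ 1837 g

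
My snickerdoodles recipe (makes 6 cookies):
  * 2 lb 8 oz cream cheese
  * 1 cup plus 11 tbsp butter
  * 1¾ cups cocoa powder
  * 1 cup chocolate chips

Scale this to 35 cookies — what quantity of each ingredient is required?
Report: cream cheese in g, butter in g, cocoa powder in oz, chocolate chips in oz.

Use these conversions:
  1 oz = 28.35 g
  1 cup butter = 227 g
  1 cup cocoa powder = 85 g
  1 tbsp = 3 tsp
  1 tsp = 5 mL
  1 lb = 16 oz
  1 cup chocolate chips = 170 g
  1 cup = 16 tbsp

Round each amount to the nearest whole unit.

Scaling factor: 35/6.
cream cheese: (2 lb + 8 oz = 2.5 lb) × 35/6 × 16 oz/lb × 28.35 g/oz = 6615 g
butter: (1 cup + 11 tbsp = 1.6875 cup) × 35/6 × 227 g/cup ≈ 2235 g
cocoa powder: 1.75 cup × 35/6 × 85 g/cup ÷ 28.35 g/oz ≈ 31 oz
chocolate chips: 1 cup × 35/6 × 170 g/cup ÷ 28.35 g/oz ≈ 35 oz

cream cheese: 6615 g; butter: 2235 g; cocoa powder: 31 oz; chocolate chips: 35 oz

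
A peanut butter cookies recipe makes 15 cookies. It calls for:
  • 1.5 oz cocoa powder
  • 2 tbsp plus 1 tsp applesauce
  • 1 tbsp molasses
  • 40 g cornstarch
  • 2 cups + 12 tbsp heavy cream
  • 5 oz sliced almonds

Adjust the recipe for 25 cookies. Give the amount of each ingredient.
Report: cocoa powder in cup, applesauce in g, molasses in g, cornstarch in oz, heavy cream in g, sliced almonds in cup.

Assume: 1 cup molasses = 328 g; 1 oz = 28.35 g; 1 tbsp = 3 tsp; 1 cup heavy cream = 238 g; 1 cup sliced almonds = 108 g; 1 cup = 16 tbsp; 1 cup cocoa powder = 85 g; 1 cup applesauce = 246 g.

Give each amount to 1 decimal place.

Scaling factor: 25/15 = 5/3.
cocoa powder: 1.5 oz × 5/3 × 28.35 g/oz ÷ 85 g/cup ≈ 0.8 cup
applesauce: (2 tbsp + 1 tsp = 7/3 tbsp) × 5/3 ÷ 16 tbsp/cup × 246 g/cup ≈ 59.8 g
molasses: 1 tbsp × 5/3 ÷ 16 tbsp/cup × 328 g/cup ≈ 34.2 g
cornstarch: 40 g × 5/3 ÷ 28.35 g/oz ≈ 2.4 oz
heavy cream: (2 cup + 12 tbsp = 2.75 cup) × 5/3 × 238 g/cup ≈ 1090.8 g
sliced almonds: 5 oz × 5/3 × 28.35 g/oz ÷ 108 g/cup ≈ 2.2 cup

cocoa powder: 0.8 cup; applesauce: 59.8 g; molasses: 34.2 g; cornstarch: 2.4 oz; heavy cream: 1090.8 g; sliced almonds: 2.2 cup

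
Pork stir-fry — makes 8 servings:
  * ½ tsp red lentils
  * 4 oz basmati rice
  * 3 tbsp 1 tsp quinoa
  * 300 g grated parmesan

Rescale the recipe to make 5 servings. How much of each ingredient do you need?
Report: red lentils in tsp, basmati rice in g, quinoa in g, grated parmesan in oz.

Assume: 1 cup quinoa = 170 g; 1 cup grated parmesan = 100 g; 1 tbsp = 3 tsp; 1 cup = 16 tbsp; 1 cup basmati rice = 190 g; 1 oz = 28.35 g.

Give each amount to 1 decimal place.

red lentils: 0.3 tsp; basmati rice: 70.9 g; quinoa: 22.1 g; grated parmesan: 6.6 oz

Scaling factor: 5/8 = 0.625.
red lentils: 0.5 tsp × 5/8 ≈ 0.3 tsp
basmati rice: 4 oz × 5/8 × 28.35 g/oz ≈ 70.9 g
quinoa: (3 tbsp + 1 tsp = 10/3 tbsp) × 5/8 ÷ 16 tbsp/cup × 170 g/cup ≈ 22.1 g
grated parmesan: 300 g × 5/8 ÷ 28.35 g/oz ≈ 6.6 oz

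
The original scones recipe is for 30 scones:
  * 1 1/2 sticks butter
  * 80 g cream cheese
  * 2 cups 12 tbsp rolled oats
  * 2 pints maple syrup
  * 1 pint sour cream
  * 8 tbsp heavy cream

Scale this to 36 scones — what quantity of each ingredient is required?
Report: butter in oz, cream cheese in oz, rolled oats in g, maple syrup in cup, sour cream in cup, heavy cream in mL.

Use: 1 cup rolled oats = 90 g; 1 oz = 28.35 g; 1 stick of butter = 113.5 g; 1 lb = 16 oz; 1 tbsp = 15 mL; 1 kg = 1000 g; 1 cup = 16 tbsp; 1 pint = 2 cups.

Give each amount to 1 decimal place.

butter: 7.2 oz; cream cheese: 3.4 oz; rolled oats: 297.0 g; maple syrup: 4.8 cup; sour cream: 2.4 cup; heavy cream: 144.0 mL

Scaling factor: 36/30 = 6/5 = 1.2.
butter: 1.5 stick × 6/5 × 113.5 g/stick ÷ 28.35 g/oz ≈ 7.2 oz
cream cheese: 80 g × 6/5 ÷ 28.35 g/oz ≈ 3.4 oz
rolled oats: (2 cup + 12 tbsp = 2.75 cup) × 6/5 × 90 g/cup = 297.0 g
maple syrup: 2 pint × 6/5 × 2 cup/pint = 4.8 cup
sour cream: 1 pint × 6/5 × 2 cup/pint = 2.4 cup
heavy cream: 8 tbsp × 6/5 × 15 mL/tbsp = 144.0 mL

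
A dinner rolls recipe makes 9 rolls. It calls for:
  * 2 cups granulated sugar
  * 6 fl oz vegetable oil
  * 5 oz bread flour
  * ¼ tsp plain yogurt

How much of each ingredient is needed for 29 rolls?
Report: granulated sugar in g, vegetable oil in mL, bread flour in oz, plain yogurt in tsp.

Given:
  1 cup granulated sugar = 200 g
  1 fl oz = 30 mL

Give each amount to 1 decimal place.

Scaling factor: 29/9.
granulated sugar: 2 cup × 29/9 × 200 g/cup ≈ 1288.9 g
vegetable oil: 6 fl oz × 29/9 × 30 mL/fl oz = 580.0 mL
bread flour: 5 oz × 29/9 ≈ 16.1 oz
plain yogurt: 0.25 tsp × 29/9 ≈ 0.8 tsp

granulated sugar: 1288.9 g; vegetable oil: 580.0 mL; bread flour: 16.1 oz; plain yogurt: 0.8 tsp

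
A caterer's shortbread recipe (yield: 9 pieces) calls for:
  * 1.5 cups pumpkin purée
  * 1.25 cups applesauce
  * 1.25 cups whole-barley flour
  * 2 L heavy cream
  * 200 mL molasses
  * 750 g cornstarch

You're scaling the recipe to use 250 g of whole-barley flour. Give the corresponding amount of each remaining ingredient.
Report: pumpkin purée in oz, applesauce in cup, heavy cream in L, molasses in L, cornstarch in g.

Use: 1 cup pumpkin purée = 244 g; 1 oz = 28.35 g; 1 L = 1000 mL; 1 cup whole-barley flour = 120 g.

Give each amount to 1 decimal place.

pumpkin purée: 21.5 oz; applesauce: 2.1 cup; heavy cream: 3.3 L; molasses: 0.3 L; cornstarch: 1250.0 g

The original recipe has 150 g of whole-barley flour, so the scaling factor is 250 ÷ 150 = 5/3.
pumpkin purée: 1.5 cup × 5/3 × 244 g/cup ÷ 28.35 g/oz ≈ 21.5 oz
applesauce: 1.25 cup × 5/3 ≈ 2.1 cup
heavy cream: 2 L × 5/3 ≈ 3.3 L
molasses: 200 mL × 5/3 ÷ 1000 mL/L ≈ 0.3 L
cornstarch: 750 g × 5/3 = 1250.0 g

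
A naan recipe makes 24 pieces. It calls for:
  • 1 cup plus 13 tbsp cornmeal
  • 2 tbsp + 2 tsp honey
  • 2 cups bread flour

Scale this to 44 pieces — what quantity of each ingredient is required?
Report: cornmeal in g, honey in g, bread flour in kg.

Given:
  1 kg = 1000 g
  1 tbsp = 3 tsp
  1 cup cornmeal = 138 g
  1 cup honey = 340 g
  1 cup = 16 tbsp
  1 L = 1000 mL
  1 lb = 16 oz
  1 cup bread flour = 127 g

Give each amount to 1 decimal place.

cornmeal: 458.6 g; honey: 103.9 g; bread flour: 0.5 kg

Scaling factor: 44/24 = 11/6.
cornmeal: (1 cup + 13 tbsp = 1.8125 cup) × 11/6 × 138 g/cup ≈ 458.6 g
honey: (2 tbsp + 2 tsp = 8/3 tbsp) × 11/6 ÷ 16 tbsp/cup × 340 g/cup ≈ 103.9 g
bread flour: 2 cup × 11/6 × 127 g/cup ÷ 1000 g/kg ≈ 0.5 kg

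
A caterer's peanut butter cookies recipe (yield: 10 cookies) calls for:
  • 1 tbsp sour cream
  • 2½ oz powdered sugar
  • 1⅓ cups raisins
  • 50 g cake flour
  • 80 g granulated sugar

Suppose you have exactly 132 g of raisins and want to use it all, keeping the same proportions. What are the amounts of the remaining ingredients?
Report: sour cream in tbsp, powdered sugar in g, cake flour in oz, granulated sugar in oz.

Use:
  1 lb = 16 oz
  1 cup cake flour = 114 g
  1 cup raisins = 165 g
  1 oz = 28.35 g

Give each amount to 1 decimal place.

sour cream: 0.6 tbsp; powdered sugar: 42.5 g; cake flour: 1.1 oz; granulated sugar: 1.7 oz

The original recipe has 220 g of raisins, so the scaling factor is 132 ÷ 220 = 3/5 = 0.6.
sour cream: 1 tbsp × 3/5 = 0.6 tbsp
powdered sugar: 2.5 oz × 3/5 × 28.35 g/oz ≈ 42.5 g
cake flour: 50 g × 3/5 ÷ 28.35 g/oz ≈ 1.1 oz
granulated sugar: 80 g × 3/5 ÷ 28.35 g/oz ≈ 1.7 oz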